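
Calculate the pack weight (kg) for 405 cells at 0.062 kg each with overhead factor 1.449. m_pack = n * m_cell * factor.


m_pack = n * m_cell * overhead = 405 * 0.062 * 1.449 = 36.38 kg

36.38 kg


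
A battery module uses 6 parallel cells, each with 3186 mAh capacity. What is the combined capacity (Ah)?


Convert: C_cell = 3186 mAh = 3.186 Ah
C_total = 6 * 3.186 = 19.116 Ah

19.116 Ah


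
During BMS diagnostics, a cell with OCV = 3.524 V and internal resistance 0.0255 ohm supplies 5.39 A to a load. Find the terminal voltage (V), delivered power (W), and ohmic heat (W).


Step 1: V_terminal = OCV - I*R = 3.524 - 5.39 * 0.0255 = 3.3866 V
Step 2: P_out = V_terminal * I = 3.3866 * 5.39 = 18.25 W
Step 3: Q = I^2 * R = 5.39^2 * 0.0255 = 0.7408 W

V=3.3866 V, P=18.25 W, Q=0.7408 W


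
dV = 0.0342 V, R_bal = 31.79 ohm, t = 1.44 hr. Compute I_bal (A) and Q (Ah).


First, Ohm's law: I_bal = 0.0342 V / 31.79 ohm = 0.0010758 A
Then Q = I * t = 0.0010758 A * 1.44 hr = 0.001549 Ah

I=0.0010758 A, Q=0.001549 Ah


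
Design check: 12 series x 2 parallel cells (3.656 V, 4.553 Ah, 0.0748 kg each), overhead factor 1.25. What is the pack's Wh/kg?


Step 1: V_pack = 12 * 3.656 = 43.872 V
Step 2: C_pack = 2 * 4.553 = 9.106 Ah
Step 3: E_pack = V_pack * C_pack = 43.872 * 9.106 = 399.5 Wh
Step 4: m_pack = 12 * 2 * 0.0748 * 1.25 = 2.244 kg
Step 5: ED = E_pack / m_pack = 399.5 / 2.244 = 178.0 Wh/kg

178.0 Wh/kg


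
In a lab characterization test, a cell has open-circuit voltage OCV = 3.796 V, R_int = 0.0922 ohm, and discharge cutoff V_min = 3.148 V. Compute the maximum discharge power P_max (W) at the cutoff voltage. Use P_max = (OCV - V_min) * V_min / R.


dV = OCV - V_min = 0.648 V (so I_max = dV / R)
P_max = dV * V_min / R = 0.648 * 3.148 / 0.0922 = 22.12 W

22.12 W


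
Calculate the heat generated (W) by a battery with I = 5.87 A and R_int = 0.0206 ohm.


Q = I^2 * R = 5.87^2 * 0.0206 = 0.7098 W

0.7098 W


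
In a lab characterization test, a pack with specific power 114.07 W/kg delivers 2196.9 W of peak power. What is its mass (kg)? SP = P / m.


m = P / SP = 2196.9 / 114.07 = 19.26 kg

19.26 kg


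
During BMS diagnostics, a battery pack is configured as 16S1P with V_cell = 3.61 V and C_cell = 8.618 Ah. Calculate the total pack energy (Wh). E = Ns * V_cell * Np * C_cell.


E = Ns * Vcell * Np * Ccell = 16 * 3.61 * 1 * 8.618 = 497.8 Wh

497.8 Wh


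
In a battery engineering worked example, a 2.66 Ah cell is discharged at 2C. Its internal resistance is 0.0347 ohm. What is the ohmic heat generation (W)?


Step 1: I = C_rate * capacity = 2 * 2.66 = 5.32 A
Step 2: Q = I^2 * R = 5.32^2 * 0.0347 = 28.302 * 0.0347 = 0.9821 W

0.9821 W


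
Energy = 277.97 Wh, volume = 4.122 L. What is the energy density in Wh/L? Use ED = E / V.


ED = E / V = 277.97 / 4.122 = 67.44 Wh/L

67.44 Wh/L


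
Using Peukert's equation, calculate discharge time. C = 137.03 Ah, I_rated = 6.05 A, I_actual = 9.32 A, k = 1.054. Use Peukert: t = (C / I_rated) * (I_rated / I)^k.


Step 1: t_rated = C / I_rated = 137.03 / 6.05 = 22.65 hr
Step 2: ratio = 6.05 / 9.32 = 0.64914
Step 3: ratio^k = 0.64914^1.054 = 0.63417
Step 4: t = t_rated * ratio^k = 22.65 * 0.63417 = 14.36 hr

14.36 hr


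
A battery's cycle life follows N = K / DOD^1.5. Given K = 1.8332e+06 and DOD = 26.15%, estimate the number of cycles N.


Step 1: DOD^1.5 = 26.15^1.5 = 133.72
Step 2: N = 1.8332e+06 / 133.72 = 13710 cycles

13710 cycles


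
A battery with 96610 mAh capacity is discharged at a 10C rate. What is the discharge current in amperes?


Convert: capacity = 96610 mAh = 96.61 Ah
I = C_rate * capacity = 10 * 96.61 = 966.1 A

966.1 A


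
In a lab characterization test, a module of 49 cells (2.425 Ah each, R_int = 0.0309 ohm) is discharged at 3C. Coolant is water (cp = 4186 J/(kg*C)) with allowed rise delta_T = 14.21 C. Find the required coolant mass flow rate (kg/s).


Step 1: I = 3 * 2.425 = 7.275 A
Step 2: Q_cell = I^2 * R = 7.275^2 * 0.0309 = 1.6354 W
Step 3: Q_total = 49 * 1.6354 = 80.135 W
Step 4: m_dot = Q_total / (cp * dT) = 80.135 / (4186 * 14.21) = 0.001347 kg/s

0.001347 kg/s


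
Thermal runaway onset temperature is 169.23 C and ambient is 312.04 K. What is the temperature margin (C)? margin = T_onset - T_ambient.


Convert: T_ambient = 312.04 K = 38.89 C
margin = 169.23 - 38.89 = 130.34 C

130.34 C


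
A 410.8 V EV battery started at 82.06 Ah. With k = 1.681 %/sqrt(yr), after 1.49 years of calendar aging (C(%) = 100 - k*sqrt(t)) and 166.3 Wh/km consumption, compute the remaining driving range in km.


Step 1: capacity retention = 100 - 1.681 * sqrt(1.49) = 100 - 1.681 * 1.2207 = 97.948%
Step 2: C_now = 82.06 * 97.948/100 = 80.376 Ah
Step 3: E_pack = V * C_now = 410.8 * 80.376 = 33018 Wh
Step 4: range = E_pack / consumption = 33018 / 166.3 = 198.5 km

198.5 km


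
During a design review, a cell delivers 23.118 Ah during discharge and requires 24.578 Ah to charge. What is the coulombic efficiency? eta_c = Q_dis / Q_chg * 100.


Coulombic efficiency = 23.118/24.578 * 100% = 94.06%

94.06%


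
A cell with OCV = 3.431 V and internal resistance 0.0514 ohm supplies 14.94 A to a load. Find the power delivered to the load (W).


Step 1: V_terminal = OCV - I*R = 3.431 - 14.94 * 0.0514 = 2.6631 V
Step 2: P_out = V_terminal * I = 2.6631 * 14.94 = 39.79 W

39.79 W


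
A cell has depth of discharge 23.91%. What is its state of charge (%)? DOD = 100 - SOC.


SOC = 100 - DOD = 100 - 23.91 = 76.09%

76.09%


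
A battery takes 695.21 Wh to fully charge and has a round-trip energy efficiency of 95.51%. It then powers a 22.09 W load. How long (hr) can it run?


Step 1: E_discharge = eta/100 * E_charge = 95.51/100 * 695.21 = 664 Wh
Step 2: t = E_discharge / P = 664 / 22.09 = 30.06 hr

30.06 hr


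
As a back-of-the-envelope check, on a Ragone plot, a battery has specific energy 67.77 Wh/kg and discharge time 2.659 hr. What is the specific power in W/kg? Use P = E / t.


P_specific = E / t = 67.77 / 2.659 = 25.49 W/kg

25.49 W/kg


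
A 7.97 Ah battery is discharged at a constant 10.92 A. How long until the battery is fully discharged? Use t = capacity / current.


t = capacity / current = 7.97 / 10.92 = 0.7299 hr

0.7299 hr


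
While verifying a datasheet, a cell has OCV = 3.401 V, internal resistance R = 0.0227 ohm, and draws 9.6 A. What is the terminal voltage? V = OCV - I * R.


V = OCV - I*R = 3.401 - 9.6 * 0.0227 = 3.183 V

3.183 V


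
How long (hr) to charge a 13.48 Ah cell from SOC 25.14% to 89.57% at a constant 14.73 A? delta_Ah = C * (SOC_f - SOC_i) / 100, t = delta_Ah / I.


delta_Ah = 13.48 * (89.57 - 25.14) / 100 = 8.6852 Ah
t = delta_Ah / I = 8.6852 / 14.73 = 0.5896 hr

0.5896 hr


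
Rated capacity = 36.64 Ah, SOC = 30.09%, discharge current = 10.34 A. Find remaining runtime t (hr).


Step 1: remaining = SOC/100 * C_total = 30.09/100 * 36.64 = 11.025 Ah
Step 2: t = remaining / I = 11.025 / 10.34 = 1.066 hr

1.066 hr


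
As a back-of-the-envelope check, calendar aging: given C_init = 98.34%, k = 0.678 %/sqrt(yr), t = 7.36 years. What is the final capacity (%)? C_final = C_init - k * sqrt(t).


Step 1: sqrt(7.36 yr) = 2.7129
Step 2: drop = 0.678 * 2.7129 = 1.8393
Step 3: C_final = 98.34 - 1.8393 = 96.50%

96.50%


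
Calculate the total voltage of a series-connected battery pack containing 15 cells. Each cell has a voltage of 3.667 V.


With 15 cells in series at 3.667 V each, V_pack = 55.005 V

55.005 V


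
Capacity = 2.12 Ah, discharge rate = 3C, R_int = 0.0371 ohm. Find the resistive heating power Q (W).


Step 1: I = C_rate * capacity = 3 * 2.12 = 6.36 A
Step 2: Q = I^2 * R = 6.36^2 * 0.0371 = 40.45 * 0.0371 = 1.501 W

1.501 W


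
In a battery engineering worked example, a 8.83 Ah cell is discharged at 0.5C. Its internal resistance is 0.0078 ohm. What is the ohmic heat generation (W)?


Step 1: I = C_rate * capacity = 0.5 * 8.83 = 4.415 A
Step 2: Q = I^2 * R = 4.415^2 * 0.0078 = 19.492 * 0.0078 = 0.1520 W

0.1520 W


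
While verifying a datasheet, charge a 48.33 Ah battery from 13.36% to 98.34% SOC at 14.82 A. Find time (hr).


delta_Ah = 48.33 * (98.34 - 13.36) / 100 = 41.071 Ah
t = delta_Ah / I = 41.071 / 14.82 = 2.771 hr

2.771 hr


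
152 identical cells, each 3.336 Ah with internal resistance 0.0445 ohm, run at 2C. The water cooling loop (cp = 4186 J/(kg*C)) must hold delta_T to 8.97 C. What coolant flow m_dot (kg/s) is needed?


Step 1: I = 2 * 3.336 = 6.672 A
Step 2: Q_cell = I^2 * R = 6.672^2 * 0.0445 = 1.9809 W
Step 3: Q_total = 152 * 1.9809 = 301.1 W
Step 4: m_dot = Q_total / (cp * dT) = 301.1 / (4186 * 8.97) = 0.008019 kg/s

0.008019 kg/s


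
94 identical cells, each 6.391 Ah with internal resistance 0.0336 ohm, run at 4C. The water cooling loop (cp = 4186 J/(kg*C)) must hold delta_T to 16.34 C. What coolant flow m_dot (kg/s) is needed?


Step 1: I = 4 * 6.391 = 25.564 A
Step 2: Q_cell = I^2 * R = 25.564^2 * 0.0336 = 21.958 W
Step 3: Q_total = 94 * 21.958 = 2064.1 W
Step 4: m_dot = Q_total / (cp * dT) = 2064.1 / (4186 * 16.34) = 0.03018 kg/s

0.03018 kg/s


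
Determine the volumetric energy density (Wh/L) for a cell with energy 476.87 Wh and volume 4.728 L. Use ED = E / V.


ED = E / V = 476.87 / 4.728 = 100.9 Wh/L

100.9 Wh/L


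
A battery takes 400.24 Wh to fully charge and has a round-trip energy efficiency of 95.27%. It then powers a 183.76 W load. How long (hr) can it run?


Step 1: E_discharge = eta/100 * E_charge = 95.27/100 * 400.24 = 381.31 Wh
Step 2: t = E_discharge / P = 381.31 / 183.76 = 2.075 hr

2.075 hr


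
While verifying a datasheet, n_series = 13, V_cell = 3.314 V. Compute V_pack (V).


With 13 cells in series at 3.314 V each, V_pack = 43.082 V

43.082 V


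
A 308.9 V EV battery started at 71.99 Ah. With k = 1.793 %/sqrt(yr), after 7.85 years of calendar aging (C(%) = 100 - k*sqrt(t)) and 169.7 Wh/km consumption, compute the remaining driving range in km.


Step 1: capacity retention = 100 - 1.793 * sqrt(7.85) = 100 - 1.793 * 2.8018 = 94.976%
Step 2: C_now = 71.99 * 94.976/100 = 68.373 Ah
Step 3: E_pack = V * C_now = 308.9 * 68.373 = 21120 Wh
Step 4: range = E_pack / consumption = 21120 / 169.7 = 124.5 km

124.5 km


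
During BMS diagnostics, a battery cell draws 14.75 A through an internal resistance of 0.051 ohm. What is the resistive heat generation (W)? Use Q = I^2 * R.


Q = I^2 * R = 14.75^2 * 0.051 = 11.10 W

11.10 W


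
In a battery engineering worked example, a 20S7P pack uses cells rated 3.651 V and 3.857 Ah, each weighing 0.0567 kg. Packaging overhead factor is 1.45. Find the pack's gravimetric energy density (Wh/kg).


Step 1: V_pack = 20 * 3.651 = 73.02 V
Step 2: C_pack = 7 * 3.857 = 26.999 Ah
Step 3: E_pack = V_pack * C_pack = 73.02 * 26.999 = 1971.5 Wh
Step 4: m_pack = 20 * 7 * 0.0567 * 1.45 = 11.51 kg
Step 5: ED = E_pack / m_pack = 1971.5 / 11.51 = 171.3 Wh/kg

171.3 Wh/kg


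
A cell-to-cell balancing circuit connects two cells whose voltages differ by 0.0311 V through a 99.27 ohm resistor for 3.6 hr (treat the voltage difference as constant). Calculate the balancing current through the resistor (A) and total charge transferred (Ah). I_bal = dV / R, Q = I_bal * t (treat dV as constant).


First, Ohm's law: I_bal = 0.0311 V / 99.27 ohm = 3.1329e-04 A
Then Q = I * t = 3.1329e-04 A * 3.6 hr = 0.001128 Ah

I=3.1329e-04 A, Q=0.001128 Ah


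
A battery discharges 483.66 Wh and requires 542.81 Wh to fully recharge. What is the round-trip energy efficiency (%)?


eta_e = E_dis / E_chg * 100 = 483.66 / 542.81 * 100 = 89.10%

89.10%


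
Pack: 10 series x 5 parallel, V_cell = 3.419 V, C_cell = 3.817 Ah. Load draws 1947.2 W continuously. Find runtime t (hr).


Step 1: E_pack = Ns * V_cell * Np * C_cell = 10 * 3.419 * 5 * 3.817 = 652.52 Wh
Step 2: t = E_pack / P = 652.52 / 1947.2 = 0.3351 hr

0.3351 hr


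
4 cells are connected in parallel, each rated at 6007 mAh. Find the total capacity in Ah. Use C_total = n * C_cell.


Convert: C_cell = 6007 mAh = 6.007 Ah
C_total = 4 * 6.007 = 24.028 Ah

24.028 Ah


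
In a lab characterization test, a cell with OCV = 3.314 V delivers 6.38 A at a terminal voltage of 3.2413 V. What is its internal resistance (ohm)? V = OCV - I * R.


R = (OCV - V) / I = (3.314 - 3.2413) / 6.38 = 0.01139 ohm

0.01139 ohm


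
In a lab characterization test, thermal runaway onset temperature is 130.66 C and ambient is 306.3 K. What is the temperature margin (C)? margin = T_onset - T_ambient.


Convert: T_ambient = 306.3 K = 33.15 C
margin = 130.66 - 33.15 = 97.51 C

97.51 C


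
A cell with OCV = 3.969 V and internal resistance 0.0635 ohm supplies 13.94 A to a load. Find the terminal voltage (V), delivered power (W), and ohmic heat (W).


Step 1: V_terminal = OCV - I*R = 3.969 - 13.94 * 0.0635 = 3.0838 V
Step 2: P_out = V_terminal * I = 3.0838 * 13.94 = 42.99 W
Step 3: Q = I^2 * R = 13.94^2 * 0.0635 = 12.34 W

V=3.0838 V, P=42.99 W, Q=12.34 W


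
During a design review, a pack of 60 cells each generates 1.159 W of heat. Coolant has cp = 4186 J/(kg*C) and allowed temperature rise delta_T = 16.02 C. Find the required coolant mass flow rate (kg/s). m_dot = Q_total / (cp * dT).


Step 1: Total heat Q = 60 * 1.159 W = 69.54 W
Step 2: denom = cp * dT = 4186 * 16.02 = 67060
Step 3: m_dot = 69.54 / 67060 = 0.001037 kg/s

0.001037 kg/s


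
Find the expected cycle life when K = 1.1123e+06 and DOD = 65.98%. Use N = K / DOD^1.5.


Step 1: DOD^1.5 = 65.98^1.5 = 535.94
Step 2: N = 1.1123e+06 / 535.94 = 2075 cycles

2075 cycles


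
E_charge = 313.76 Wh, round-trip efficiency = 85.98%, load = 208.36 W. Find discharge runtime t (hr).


Step 1: E_discharge = eta/100 * E_charge = 85.98/100 * 313.76 = 269.77 Wh
Step 2: t = E_discharge / P = 269.77 / 208.36 = 1.295 hr

1.295 hr


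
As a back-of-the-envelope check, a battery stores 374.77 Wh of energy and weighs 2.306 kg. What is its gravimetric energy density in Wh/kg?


ED = E / m = 374.77 / 2.306 = 162.5 Wh/kg

162.5 Wh/kg


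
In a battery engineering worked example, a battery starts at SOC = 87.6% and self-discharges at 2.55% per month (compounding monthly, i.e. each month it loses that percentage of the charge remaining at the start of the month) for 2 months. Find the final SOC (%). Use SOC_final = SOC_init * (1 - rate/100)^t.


Monthly retention factor = 1 - 2.55/100 = 0.9745
Over 2 months: factor^2 = 0.94965
SOC_final = 87.6 * 0.94965 = 83.19%

83.19%


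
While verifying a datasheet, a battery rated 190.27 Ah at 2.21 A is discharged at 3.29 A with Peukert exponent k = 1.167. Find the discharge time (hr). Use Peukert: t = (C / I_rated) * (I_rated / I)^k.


Step 1: t_rated = C / I_rated = 190.27 / 2.21 = 86.095 hr
Step 2: ratio = 2.21 / 3.29 = 0.67173
Step 3: ratio^k = 0.67173^1.167 = 0.62854
Step 4: t = t_rated * ratio^k = 86.095 * 0.62854 = 54.11 hr

54.11 hr


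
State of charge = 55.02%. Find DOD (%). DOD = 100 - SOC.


Complement of SOC: DOD = 100% - 55.02% = 44.98%

44.98%


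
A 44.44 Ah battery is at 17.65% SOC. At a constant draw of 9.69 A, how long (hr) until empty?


Step 1: remaining = SOC/100 * C_total = 17.65/100 * 44.44 = 7.8437 Ah
Step 2: t = remaining / I = 7.8437 / 9.69 = 0.8095 hr

0.8095 hr


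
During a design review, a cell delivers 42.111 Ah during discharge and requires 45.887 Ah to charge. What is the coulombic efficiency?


eta_c = Q_dis / Q_chg * 100 = 42.111 / 45.887 * 100 = 91.77%

91.77%


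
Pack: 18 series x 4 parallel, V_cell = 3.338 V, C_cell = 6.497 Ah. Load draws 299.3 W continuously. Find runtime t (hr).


Step 1: E_pack = Ns * V_cell * Np * C_cell = 18 * 3.338 * 4 * 6.497 = 1561.5 Wh
Step 2: t = E_pack / P = 1561.5 / 299.3 = 5.217 hr

5.217 hr


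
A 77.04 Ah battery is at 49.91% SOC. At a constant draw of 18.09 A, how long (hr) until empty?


Step 1: remaining = SOC/100 * C_total = 49.91/100 * 77.04 = 38.451 Ah
Step 2: t = remaining / I = 38.451 / 18.09 = 2.126 hr

2.126 hr


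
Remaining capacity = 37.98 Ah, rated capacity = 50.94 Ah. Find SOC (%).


SOC = (remaining / total) * 100 = (37.98 / 50.94) * 100 = 74.56%

74.56%


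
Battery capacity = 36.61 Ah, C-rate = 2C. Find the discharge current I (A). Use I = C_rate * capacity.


At 2C: I = 2 * 36.61 Ah = 73.22 A

73.22 A


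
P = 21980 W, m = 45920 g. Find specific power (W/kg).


Convert: m = 45920 g = 45.92 kg
SP = P / m = 21980 / 45.92 = 478.7 W/kg

478.7 W/kg


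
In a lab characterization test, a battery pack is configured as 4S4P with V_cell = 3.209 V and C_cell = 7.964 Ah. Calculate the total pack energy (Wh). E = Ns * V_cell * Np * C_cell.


V_pack = 4 * 3.209 = 12.836 V
C_pack = 4 * 7.964 = 31.856 Ah
E = V_pack * C_pack = 12.836 * 31.856 = 408.9 Wh

408.9 Wh


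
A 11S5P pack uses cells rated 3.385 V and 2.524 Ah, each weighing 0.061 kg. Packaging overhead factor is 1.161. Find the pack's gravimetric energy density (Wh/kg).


Step 1: V_pack = 11 * 3.385 = 37.235 V
Step 2: C_pack = 5 * 2.524 = 12.62 Ah
Step 3: E_pack = V_pack * C_pack = 37.235 * 12.62 = 469.91 Wh
Step 4: m_pack = 11 * 5 * 0.061 * 1.161 = 3.8952 kg
Step 5: ED = E_pack / m_pack = 469.91 / 3.8952 = 120.6 Wh/kg

120.6 Wh/kg


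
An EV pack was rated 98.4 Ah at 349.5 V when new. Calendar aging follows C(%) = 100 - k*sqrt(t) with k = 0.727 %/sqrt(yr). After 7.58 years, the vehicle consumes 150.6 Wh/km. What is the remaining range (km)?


Step 1: capacity retention = 100 - 0.727 * sqrt(7.58) = 100 - 0.727 * 2.7532 = 97.998%
Step 2: C_now = 98.4 * 97.998/100 = 96.43 Ah
Step 3: E_pack = V * C_now = 349.5 * 96.43 = 33702 Wh
Step 4: range = E_pack / consumption = 33702 / 150.6 = 223.8 km

223.8 km


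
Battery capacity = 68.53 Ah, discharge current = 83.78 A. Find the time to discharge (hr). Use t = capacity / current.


Runtime = 68.53 Ah / 83.78 A = 0.8180 hr

0.8180 hr


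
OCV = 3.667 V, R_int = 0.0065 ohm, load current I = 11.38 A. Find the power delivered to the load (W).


Step 1: V_terminal = OCV - I*R = 3.667 - 11.38 * 0.0065 = 3.593 V
Step 2: P_out = V_terminal * I = 3.593 * 11.38 = 40.89 W

40.89 W


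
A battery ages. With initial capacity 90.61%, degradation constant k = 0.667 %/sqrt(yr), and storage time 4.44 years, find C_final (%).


Step 1: sqrt(4.44 yr) = 2.1071
Step 2: drop = 0.667 * 2.1071 = 1.4054
Step 3: C_final = 90.61 - 1.4054 = 89.20%

89.20%


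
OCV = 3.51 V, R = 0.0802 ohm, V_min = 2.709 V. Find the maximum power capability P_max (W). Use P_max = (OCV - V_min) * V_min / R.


P_max = (OCV - V_min) * V_min / R = (3.51 - 2.709) * 2.709 / 0.0802 = 0.801 * 2.709 / 0.0802 = 27.06 W

27.06 W


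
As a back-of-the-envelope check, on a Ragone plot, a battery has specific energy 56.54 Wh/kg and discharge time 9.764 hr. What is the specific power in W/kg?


Specific power = 56.54 Wh/kg / 9.764 hr = 5.791 W/kg

5.791 W/kg


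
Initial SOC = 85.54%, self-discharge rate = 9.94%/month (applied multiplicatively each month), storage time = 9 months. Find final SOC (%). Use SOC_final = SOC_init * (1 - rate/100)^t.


Monthly retention factor = 1 - 9.94/100 = 0.9006
Over 9 months: factor^9 = 0.38975
SOC_final = 85.54 * 0.38975 = 33.34%

33.34%


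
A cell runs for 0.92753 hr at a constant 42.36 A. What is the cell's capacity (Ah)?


C = I * t = 42.36 * 0.92753 = 39.29 Ah

39.29 Ah


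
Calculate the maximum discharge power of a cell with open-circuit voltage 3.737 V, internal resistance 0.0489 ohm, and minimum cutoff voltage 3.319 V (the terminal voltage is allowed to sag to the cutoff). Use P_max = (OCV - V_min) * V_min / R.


P_max = (OCV - V_min) * V_min / R = (3.737 - 3.319) * 3.319 / 0.0489 = 0.418 * 3.319 / 0.0489 = 28.37 W

28.37 W


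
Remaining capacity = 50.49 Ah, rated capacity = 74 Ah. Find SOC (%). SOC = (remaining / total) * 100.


SOC% = 50.49 / 74 * 100 = 68.23%

68.23%


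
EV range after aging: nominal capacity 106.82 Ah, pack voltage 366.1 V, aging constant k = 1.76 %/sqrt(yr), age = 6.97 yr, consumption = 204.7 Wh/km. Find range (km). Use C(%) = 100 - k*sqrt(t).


Step 1: capacity retention = 100 - 1.76 * sqrt(6.97) = 100 - 1.76 * 2.6401 = 95.353%
Step 2: C_now = 106.82 * 95.353/100 = 101.86 Ah
Step 3: E_pack = V * C_now = 366.1 * 101.86 = 37291 Wh
Step 4: range = E_pack / consumption = 37291 / 204.7 = 182.2 km

182.2 km


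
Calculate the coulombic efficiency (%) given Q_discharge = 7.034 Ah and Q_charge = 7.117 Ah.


eta_c = Q_dis / Q_chg * 100 = 7.034 / 7.117 * 100 = 98.83%

98.83%


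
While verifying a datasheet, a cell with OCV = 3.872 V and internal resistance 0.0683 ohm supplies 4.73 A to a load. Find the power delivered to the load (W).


Step 1: V_terminal = OCV - I*R = 3.872 - 4.73 * 0.0683 = 3.5489 V
Step 2: P_out = V_terminal * I = 3.5489 * 4.73 = 16.79 W

16.79 W


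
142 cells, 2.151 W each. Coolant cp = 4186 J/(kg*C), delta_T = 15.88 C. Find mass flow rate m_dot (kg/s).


Q_total = 142 * 2.151 = 305.44 W
m_dot = Q_total / (cp * dT) = 305.44 / (4186 * 15.88) = 0.004595 kg/s

0.004595 kg/s


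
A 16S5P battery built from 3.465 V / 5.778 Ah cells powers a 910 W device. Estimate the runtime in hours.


Step 1: E_pack = Ns * V_cell * Np * C_cell = 16 * 3.465 * 5 * 5.778 = 1601.7 Wh
Step 2: t = E_pack / P = 1601.7 / 910 = 1.760 hr

1.760 hr


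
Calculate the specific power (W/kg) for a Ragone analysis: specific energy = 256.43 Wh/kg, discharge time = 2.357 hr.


P_specific = E / t = 256.43 / 2.357 = 108.8 W/kg

108.8 W/kg


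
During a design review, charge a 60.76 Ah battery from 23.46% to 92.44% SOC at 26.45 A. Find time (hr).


delta_Ah = 60.76 * (92.44 - 23.46) / 100 = 41.912 Ah
t = delta_Ah / I = 41.912 / 26.45 = 1.585 hr

1.585 hr


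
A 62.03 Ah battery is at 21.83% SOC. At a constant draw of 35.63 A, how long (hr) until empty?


Step 1: remaining = SOC/100 * C_total = 21.83/100 * 62.03 = 13.541 Ah
Step 2: t = remaining / I = 13.541 / 35.63 = 0.3800 hr

0.3800 hr


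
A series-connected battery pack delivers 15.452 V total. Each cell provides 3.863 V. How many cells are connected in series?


n = V_pack / V_cell = 15.452 / 3.863 = 4

4


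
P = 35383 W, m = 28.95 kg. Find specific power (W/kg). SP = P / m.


Specific power = 35383 W / 28.95 kg = 1222 W/kg

1222 W/kg


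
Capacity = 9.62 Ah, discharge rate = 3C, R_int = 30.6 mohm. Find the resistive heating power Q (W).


Convert: R = 30.6 mohm = 0.0306 ohm
Step 1: I = C_rate * capacity = 3 * 9.62 = 28.86 A
Step 2: Q = I^2 * R = 28.86^2 * 0.0306 = 832.9 * 0.0306 = 25.49 W

25.49 W


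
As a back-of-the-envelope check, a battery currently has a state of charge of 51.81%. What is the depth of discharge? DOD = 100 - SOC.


DOD = 100 - SOC = 100 - 51.81 = 48.19%

48.19%


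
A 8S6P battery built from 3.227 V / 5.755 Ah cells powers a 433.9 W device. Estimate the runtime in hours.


Step 1: E_pack = Ns * V_cell * Np * C_cell = 8 * 3.227 * 6 * 5.755 = 891.43 Wh
Step 2: t = E_pack / P = 891.43 / 433.9 = 2.054 hr

2.054 hr


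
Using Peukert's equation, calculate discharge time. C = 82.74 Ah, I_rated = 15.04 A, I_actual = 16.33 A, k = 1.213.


Step 1: t_rated = C / I_rated = 82.74 / 15.04 = 5.5013 hr
Step 2: ratio = 15.04 / 16.33 = 0.921
Step 3: ratio^k = 0.921^1.213 = 0.905
Step 4: t = t_rated * ratio^k = 5.5013 * 0.905 = 4.979 hr

4.979 hr


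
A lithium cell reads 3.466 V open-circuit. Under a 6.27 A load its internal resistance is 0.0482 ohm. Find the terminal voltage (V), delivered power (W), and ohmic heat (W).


Step 1: V_terminal = OCV - I*R = 3.466 - 6.27 * 0.0482 = 3.1638 V
Step 2: P_out = V_terminal * I = 3.1638 * 6.27 = 19.84 W
Step 3: Q = I^2 * R = 6.27^2 * 0.0482 = 1.895 W

V=3.1638 V, P=19.84 W, Q=1.895 W


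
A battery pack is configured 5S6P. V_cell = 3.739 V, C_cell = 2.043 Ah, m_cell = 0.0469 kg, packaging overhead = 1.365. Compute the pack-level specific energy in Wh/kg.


Step 1: V_pack = 5 * 3.739 = 18.695 V
Step 2: C_pack = 6 * 2.043 = 12.258 Ah
Step 3: E_pack = V_pack * C_pack = 18.695 * 12.258 = 229.16 Wh
Step 4: m_pack = 5 * 6 * 0.0469 * 1.365 = 1.9206 kg
Step 5: ED = E_pack / m_pack = 229.16 / 1.9206 = 119.3 Wh/kg

119.3 Wh/kg


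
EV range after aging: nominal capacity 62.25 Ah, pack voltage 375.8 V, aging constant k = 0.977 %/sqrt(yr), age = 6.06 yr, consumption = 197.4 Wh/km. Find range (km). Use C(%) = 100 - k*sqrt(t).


Step 1: capacity retention = 100 - 0.977 * sqrt(6.06) = 100 - 0.977 * 2.4617 = 97.595%
Step 2: C_now = 62.25 * 97.595/100 = 60.753 Ah
Step 3: E_pack = V * C_now = 375.8 * 60.753 = 22831 Wh
Step 4: range = E_pack / consumption = 22831 / 197.4 = 115.7 km

115.7 km


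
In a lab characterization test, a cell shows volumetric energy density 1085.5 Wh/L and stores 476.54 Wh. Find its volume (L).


V = E / ED = 476.54 / 1085.5 = 0.4390 L

0.4390 L


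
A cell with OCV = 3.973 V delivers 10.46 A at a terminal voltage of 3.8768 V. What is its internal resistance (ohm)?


R = (OCV - V) / I = (3.973 - 3.8768) / 10.46 = 0.009197 ohm

0.009197 ohm


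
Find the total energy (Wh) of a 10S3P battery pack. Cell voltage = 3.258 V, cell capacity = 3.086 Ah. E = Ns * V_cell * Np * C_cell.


V_pack = 10 * 3.258 = 32.58 V
C_pack = 3 * 3.086 = 9.258 Ah
E = V_pack * C_pack = 32.58 * 9.258 = 301.6 Wh

301.6 Wh


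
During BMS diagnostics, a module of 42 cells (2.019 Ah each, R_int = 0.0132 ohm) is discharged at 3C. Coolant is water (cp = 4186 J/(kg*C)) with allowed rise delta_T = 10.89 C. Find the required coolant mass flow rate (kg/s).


Step 1: I = 3 * 2.019 = 6.057 A
Step 2: Q_cell = I^2 * R = 6.057^2 * 0.0132 = 0.48427 W
Step 3: Q_total = 42 * 0.48427 = 20.339 W
Step 4: m_dot = Q_total / (cp * dT) = 20.339 / (4186 * 10.89) = 4.462e-04 kg/s

4.462e-04 kg/s


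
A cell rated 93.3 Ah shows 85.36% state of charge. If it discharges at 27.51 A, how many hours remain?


Step 1: remaining = SOC/100 * C_total = 85.36/100 * 93.3 = 79.641 Ah
Step 2: t = remaining / I = 79.641 / 27.51 = 2.895 hr

2.895 hr


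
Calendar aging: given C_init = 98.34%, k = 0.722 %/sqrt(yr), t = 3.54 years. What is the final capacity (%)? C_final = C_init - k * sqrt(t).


Step 1: sqrt(3.54 yr) = 1.8815
Step 2: drop = 0.722 * 1.8815 = 1.3584
Step 3: C_final = 98.34 - 1.3584 = 96.98%

96.98%


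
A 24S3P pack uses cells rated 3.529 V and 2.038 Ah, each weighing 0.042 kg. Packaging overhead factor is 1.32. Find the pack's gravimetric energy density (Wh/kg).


Step 1: V_pack = 24 * 3.529 = 84.696 V
Step 2: C_pack = 3 * 2.038 = 6.114 Ah
Step 3: E_pack = V_pack * C_pack = 84.696 * 6.114 = 517.83 Wh
Step 4: m_pack = 24 * 3 * 0.042 * 1.32 = 3.9917 kg
Step 5: ED = E_pack / m_pack = 517.83 / 3.9917 = 129.7 Wh/kg

129.7 Wh/kg


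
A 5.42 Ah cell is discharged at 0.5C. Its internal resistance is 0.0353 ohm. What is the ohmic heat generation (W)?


Step 1: I = C_rate * capacity = 0.5 * 5.42 = 2.71 A
Step 2: Q = I^2 * R = 2.71^2 * 0.0353 = 7.3441 * 0.0353 = 0.2592 W

0.2592 W


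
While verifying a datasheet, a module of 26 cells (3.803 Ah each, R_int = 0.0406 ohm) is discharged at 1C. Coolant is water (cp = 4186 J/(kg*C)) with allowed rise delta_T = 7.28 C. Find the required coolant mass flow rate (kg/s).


Step 1: I = 1 * 3.803 = 3.803 A
Step 2: Q_cell = I^2 * R = 3.803^2 * 0.0406 = 0.58719 W
Step 3: Q_total = 26 * 0.58719 = 15.267 W
Step 4: m_dot = Q_total / (cp * dT) = 15.267 / (4186 * 7.28) = 5.010e-04 kg/s

5.010e-04 kg/s


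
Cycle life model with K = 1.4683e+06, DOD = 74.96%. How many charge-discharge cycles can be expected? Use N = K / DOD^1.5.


Step 1: DOD^1.5 = 74.96^1.5 = 649
Step 2: N = 1.4683e+06 / 649 = 2262 cycles

2262 cycles


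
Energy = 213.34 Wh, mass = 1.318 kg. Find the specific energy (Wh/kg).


ED = E / m = 213.34 / 1.318 = 161.9 Wh/kg

161.9 Wh/kg


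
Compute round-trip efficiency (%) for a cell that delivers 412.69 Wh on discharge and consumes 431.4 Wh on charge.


eta_e = E_dis / E_chg * 100 = 412.69 / 431.4 * 100 = 95.66%

95.66%


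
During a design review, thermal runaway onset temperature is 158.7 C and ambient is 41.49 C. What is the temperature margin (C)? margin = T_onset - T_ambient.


Safety margin = 158.7 C - 41.49 C = 117.21 C

117.21 C


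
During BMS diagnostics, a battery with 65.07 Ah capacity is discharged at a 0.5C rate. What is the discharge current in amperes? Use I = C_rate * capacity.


I = C_rate * capacity = 0.5 * 65.07 = 32.535 A

32.535 A


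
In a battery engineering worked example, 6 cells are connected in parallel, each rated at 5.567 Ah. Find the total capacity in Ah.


Parallel capacities add: 6 * 5.567 Ah = 33.402 Ah

33.402 Ah


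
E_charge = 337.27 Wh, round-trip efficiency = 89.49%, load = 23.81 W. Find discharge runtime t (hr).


Step 1: E_discharge = eta/100 * E_charge = 89.49/100 * 337.27 = 301.82 Wh
Step 2: t = E_discharge / P = 301.82 / 23.81 = 12.68 hr

12.68 hr


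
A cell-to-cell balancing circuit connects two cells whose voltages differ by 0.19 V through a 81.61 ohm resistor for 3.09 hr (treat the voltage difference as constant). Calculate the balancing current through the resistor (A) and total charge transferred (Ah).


I_bal = dV / R = 0.19 / 81.61 = 0.0023281 A
Q = I_bal * t = 0.0023281 * 3.09 = 0.007194 Ah

I=0.0023281 A, Q=0.007194 Ah


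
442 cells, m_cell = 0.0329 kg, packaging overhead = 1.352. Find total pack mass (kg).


m_pack = n * m_cell * overhead = 442 * 0.0329 * 1.352 = 19.66 kg

19.66 kg


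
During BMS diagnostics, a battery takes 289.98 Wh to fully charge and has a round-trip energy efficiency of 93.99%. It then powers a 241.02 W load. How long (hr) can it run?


Step 1: E_discharge = eta/100 * E_charge = 93.99/100 * 289.98 = 272.55 Wh
Step 2: t = E_discharge / P = 272.55 / 241.02 = 1.131 hr

1.131 hr


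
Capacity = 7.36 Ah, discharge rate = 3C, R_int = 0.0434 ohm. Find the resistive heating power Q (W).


Step 1: I = C_rate * capacity = 3 * 7.36 = 22.08 A
Step 2: Q = I^2 * R = 22.08^2 * 0.0434 = 487.53 * 0.0434 = 21.16 W

21.16 W


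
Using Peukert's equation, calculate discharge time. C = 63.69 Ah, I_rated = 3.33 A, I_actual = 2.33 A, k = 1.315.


Step 1: t_rated = C / I_rated = 63.69 / 3.33 = 19.126 hr
Step 2: ratio = 3.33 / 2.33 = 1.4292
Step 3: ratio^k = 1.4292^1.315 = 1.5994
Step 4: t = t_rated * ratio^k = 19.126 * 1.5994 = 30.59 hr

30.59 hr


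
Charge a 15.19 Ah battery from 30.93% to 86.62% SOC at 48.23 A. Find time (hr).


Step 1: dSOC = 86.62% - 30.93% = 55.69%
Step 2: delta_Ah = 15.19 * 55.69 / 100 = 8.4593 Ah
Step 3: t = 8.4593 / 48.23 = 0.1754 hr

0.1754 hr


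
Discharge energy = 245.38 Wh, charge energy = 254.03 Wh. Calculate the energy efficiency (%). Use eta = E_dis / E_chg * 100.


eta_e = E_dis / E_chg * 100 = 245.38 / 254.03 * 100 = 96.59%

96.59%


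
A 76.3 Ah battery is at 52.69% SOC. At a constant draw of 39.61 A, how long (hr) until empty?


Step 1: remaining = SOC/100 * C_total = 52.69/100 * 76.3 = 40.202 Ah
Step 2: t = remaining / I = 40.202 / 39.61 = 1.015 hr

1.015 hr


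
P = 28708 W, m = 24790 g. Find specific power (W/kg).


Convert: m = 24790 g = 24.79 kg
Specific power = 28708 W / 24.79 kg = 1158 W/kg

1158 W/kg


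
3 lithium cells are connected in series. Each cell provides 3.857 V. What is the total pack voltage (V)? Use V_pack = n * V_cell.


V_pack = n * V_cell = 3 * 3.857 = 11.571 V

11.571 V


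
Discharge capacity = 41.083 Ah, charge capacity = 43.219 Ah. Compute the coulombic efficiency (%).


eta_c = Q_dis / Q_chg * 100 = 41.083 / 43.219 * 100 = 95.06%

95.06%


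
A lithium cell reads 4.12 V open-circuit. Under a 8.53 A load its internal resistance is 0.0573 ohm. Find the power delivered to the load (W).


Step 1: V_terminal = OCV - I*R = 4.12 - 8.53 * 0.0573 = 3.6312 V
Step 2: P_out = V_terminal * I = 3.6312 * 8.53 = 30.97 W

30.97 W


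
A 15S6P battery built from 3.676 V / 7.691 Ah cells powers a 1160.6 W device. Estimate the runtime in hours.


Step 1: E_pack = Ns * V_cell * Np * C_cell = 15 * 3.676 * 6 * 7.691 = 2544.5 Wh
Step 2: t = E_pack / P = 2544.5 / 1160.6 = 2.192 hr

2.192 hr


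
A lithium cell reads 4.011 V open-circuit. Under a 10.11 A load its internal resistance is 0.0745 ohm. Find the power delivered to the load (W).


Step 1: V_terminal = OCV - I*R = 4.011 - 10.11 * 0.0745 = 3.2578 V
Step 2: P_out = V_terminal * I = 3.2578 * 10.11 = 32.94 W

32.94 W


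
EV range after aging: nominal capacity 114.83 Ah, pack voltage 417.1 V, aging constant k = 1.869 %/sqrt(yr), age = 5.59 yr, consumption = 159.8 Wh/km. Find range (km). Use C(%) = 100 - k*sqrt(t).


Step 1: capacity retention = 100 - 1.869 * sqrt(5.59) = 100 - 1.869 * 2.3643 = 95.581%
Step 2: C_now = 114.83 * 95.581/100 = 109.76 Ah
Step 3: E_pack = V * C_now = 417.1 * 109.76 = 45781 Wh
Step 4: range = E_pack / consumption = 45781 / 159.8 = 286.5 km

286.5 km


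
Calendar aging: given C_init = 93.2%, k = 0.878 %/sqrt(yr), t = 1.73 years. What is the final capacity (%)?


sqrt(t) = sqrt(1.73) = 1.3153
C_final = 93.2 - 0.878 * 1.3153 = 92.05%

92.05%


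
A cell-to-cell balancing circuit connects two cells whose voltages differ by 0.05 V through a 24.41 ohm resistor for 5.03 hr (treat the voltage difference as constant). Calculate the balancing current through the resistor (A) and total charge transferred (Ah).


First, Ohm's law: I_bal = 0.05 V / 24.41 ohm = 0.0020483 A
Then Q = I * t = 0.0020483 A * 5.03 hr = 0.01030 Ah

I=0.0020483 A, Q=0.01030 Ah


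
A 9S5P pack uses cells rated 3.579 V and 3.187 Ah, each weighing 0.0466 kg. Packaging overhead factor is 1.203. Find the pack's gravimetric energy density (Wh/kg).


Step 1: V_pack = 9 * 3.579 = 32.211 V
Step 2: C_pack = 5 * 3.187 = 15.935 Ah
Step 3: E_pack = V_pack * C_pack = 32.211 * 15.935 = 513.28 Wh
Step 4: m_pack = 9 * 5 * 0.0466 * 1.203 = 2.5227 kg
Step 5: ED = E_pack / m_pack = 513.28 / 2.5227 = 203.5 Wh/kg

203.5 Wh/kg


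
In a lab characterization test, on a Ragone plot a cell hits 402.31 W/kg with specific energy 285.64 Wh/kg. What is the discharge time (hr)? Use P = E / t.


t = E / P = 285.64 / 402.31 = 0.7100 hr

0.7100 hr


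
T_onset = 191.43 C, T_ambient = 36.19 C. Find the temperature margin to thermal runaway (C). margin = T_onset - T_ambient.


margin = T_onset - T_ambient = 191.43 - 36.19 = 155.24 C

155.24 C


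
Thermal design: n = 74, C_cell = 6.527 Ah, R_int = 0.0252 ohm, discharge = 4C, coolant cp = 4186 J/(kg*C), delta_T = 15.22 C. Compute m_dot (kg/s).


Step 1: I = 4 * 6.527 = 26.108 A
Step 2: Q_cell = I^2 * R = 26.108^2 * 0.0252 = 17.177 W
Step 3: Q_total = 74 * 17.177 = 1271.1 W
Step 4: m_dot = Q_total / (cp * dT) = 1271.1 / (4186 * 15.22) = 0.01995 kg/s

0.01995 kg/s


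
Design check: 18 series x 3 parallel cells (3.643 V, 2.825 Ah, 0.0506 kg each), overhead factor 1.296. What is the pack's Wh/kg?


Step 1: V_pack = 18 * 3.643 = 65.574 V
Step 2: C_pack = 3 * 2.825 = 8.475 Ah
Step 3: E_pack = V_pack * C_pack = 65.574 * 8.475 = 555.74 Wh
Step 4: m_pack = 18 * 3 * 0.0506 * 1.296 = 3.5412 kg
Step 5: ED = E_pack / m_pack = 555.74 / 3.5412 = 156.9 Wh/kg

156.9 Wh/kg


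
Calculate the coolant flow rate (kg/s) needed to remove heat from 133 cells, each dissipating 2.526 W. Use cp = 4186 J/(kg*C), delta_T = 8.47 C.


Step 1: Total heat Q = 133 * 2.526 W = 335.96 W
Step 2: denom = cp * dT = 4186 * 8.47 = 35455
Step 3: m_dot = 335.96 / 35455 = 0.009476 kg/s

0.009476 kg/s


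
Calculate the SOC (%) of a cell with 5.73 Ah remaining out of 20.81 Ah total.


SOC = (remaining / total) * 100 = (5.73 / 20.81) * 100 = 27.53%

27.53%


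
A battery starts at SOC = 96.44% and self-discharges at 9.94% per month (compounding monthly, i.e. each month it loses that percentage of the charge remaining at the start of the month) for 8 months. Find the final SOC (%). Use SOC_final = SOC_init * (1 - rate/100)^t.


decay = (1 - 9.94/100)^8 = 0.43277
SOC_final = 96.44 * 0.43277 = 41.74%

41.74%


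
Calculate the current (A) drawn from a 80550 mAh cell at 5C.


Convert: capacity = 80550 mAh = 80.55 Ah
At 5C: I = 5 * 80.55 Ah = 402.75 A

402.75 A


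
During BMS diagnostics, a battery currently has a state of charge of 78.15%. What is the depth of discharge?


DOD = 100 - SOC = 100 - 78.15 = 21.85%

21.85%


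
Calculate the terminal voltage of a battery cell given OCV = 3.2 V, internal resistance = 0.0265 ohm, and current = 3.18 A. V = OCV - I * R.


V = OCV - I*R = 3.2 - 3.18 * 0.0265 = 3.116 V

3.116 V


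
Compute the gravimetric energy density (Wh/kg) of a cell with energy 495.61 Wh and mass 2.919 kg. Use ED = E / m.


ED = E / m = 495.61 / 2.919 = 169.8 Wh/kg

169.8 Wh/kg


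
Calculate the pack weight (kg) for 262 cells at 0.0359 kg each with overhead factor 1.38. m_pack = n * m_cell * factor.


Cell mass sum = 262 * 0.0359 = 9.4058 kg
With overhead 1.38: m_pack = 9.4058 * 1.38 = 12.98 kg

12.98 kg


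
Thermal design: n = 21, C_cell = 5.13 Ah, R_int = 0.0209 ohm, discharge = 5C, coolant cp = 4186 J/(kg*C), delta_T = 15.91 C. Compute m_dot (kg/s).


Step 1: I = 5 * 5.13 = 25.65 A
Step 2: Q_cell = I^2 * R = 25.65^2 * 0.0209 = 13.751 W
Step 3: Q_total = 21 * 13.751 = 288.77 W
Step 4: m_dot = Q_total / (cp * dT) = 288.77 / (4186 * 15.91) = 0.004336 kg/s

0.004336 kg/s


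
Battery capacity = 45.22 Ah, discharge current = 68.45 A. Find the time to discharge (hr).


t = capacity / current = 45.22 / 68.45 = 0.6606 hr

0.6606 hr


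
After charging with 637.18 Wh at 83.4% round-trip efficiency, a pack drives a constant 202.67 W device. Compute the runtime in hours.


Step 1: E_discharge = eta/100 * E_charge = 83.4/100 * 637.18 = 531.41 Wh
Step 2: t = E_discharge / P = 531.41 / 202.67 = 2.622 hr

2.622 hr


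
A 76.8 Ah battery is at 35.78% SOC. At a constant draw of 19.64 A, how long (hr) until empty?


Step 1: remaining = SOC/100 * C_total = 35.78/100 * 76.8 = 27.479 Ah
Step 2: t = remaining / I = 27.479 / 19.64 = 1.399 hr

1.399 hr


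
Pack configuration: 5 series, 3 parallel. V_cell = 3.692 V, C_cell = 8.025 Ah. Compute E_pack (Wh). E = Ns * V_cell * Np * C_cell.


V_pack = 5 * 3.692 = 18.46 V
C_pack = 3 * 8.025 = 24.075 Ah
E = V_pack * C_pack = 18.46 * 24.075 = 444.4 Wh

444.4 Wh


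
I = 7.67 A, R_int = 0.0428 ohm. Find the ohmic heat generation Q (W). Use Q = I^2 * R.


I^2 = 58.829
Q = 58.829 * 0.0428 = 2.518 W

2.518 W


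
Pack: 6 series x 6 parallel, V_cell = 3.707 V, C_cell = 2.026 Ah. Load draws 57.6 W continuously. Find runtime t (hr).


Step 1: E_pack = Ns * V_cell * Np * C_cell = 6 * 3.707 * 6 * 2.026 = 270.37 Wh
Step 2: t = E_pack / P = 270.37 / 57.6 = 4.694 hr

4.694 hr


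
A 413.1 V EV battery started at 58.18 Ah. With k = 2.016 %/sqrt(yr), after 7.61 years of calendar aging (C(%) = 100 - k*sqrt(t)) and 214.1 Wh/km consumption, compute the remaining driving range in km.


Step 1: capacity retention = 100 - 2.016 * sqrt(7.61) = 100 - 2.016 * 2.7586 = 94.439%
Step 2: C_now = 58.18 * 94.439/100 = 54.945 Ah
Step 3: E_pack = V * C_now = 413.1 * 54.945 = 22698 Wh
Step 4: range = E_pack / consumption = 22698 / 214.1 = 106.0 km

106.0 km


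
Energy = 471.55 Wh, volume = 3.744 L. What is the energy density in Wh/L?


Volumetric ED = 471.55 Wh / 3.744 L = 125.9 Wh/L

125.9 Wh/L


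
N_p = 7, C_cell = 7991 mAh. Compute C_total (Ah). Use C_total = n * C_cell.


Convert: C_cell = 7991 mAh = 7.991 Ah
C_total = 7 * 7.991 = 55.937 Ah

55.937 Ah


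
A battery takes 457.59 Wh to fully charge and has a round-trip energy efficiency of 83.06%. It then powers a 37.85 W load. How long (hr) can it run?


Step 1: E_discharge = eta/100 * E_charge = 83.06/100 * 457.59 = 380.07 Wh
Step 2: t = E_discharge / P = 380.07 / 37.85 = 10.04 hr

10.04 hr
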